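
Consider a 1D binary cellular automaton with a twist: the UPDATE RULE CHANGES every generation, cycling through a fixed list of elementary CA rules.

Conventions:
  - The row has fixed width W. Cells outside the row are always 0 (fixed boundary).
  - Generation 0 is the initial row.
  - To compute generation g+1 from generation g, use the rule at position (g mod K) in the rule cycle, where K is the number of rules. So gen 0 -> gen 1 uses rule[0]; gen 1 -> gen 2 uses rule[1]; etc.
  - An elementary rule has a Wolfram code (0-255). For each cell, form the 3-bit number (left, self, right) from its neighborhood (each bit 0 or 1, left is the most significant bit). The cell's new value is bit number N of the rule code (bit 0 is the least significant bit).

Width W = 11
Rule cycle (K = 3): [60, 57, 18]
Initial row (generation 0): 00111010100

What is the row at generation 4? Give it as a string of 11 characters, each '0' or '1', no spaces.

Gen 0: 00111010100
Gen 1 (rule 60): 00100111110
Gen 2 (rule 57): 10010100001
Gen 3 (rule 18): 01100010010
Gen 4 (rule 60): 01010011011

Answer: 01010011011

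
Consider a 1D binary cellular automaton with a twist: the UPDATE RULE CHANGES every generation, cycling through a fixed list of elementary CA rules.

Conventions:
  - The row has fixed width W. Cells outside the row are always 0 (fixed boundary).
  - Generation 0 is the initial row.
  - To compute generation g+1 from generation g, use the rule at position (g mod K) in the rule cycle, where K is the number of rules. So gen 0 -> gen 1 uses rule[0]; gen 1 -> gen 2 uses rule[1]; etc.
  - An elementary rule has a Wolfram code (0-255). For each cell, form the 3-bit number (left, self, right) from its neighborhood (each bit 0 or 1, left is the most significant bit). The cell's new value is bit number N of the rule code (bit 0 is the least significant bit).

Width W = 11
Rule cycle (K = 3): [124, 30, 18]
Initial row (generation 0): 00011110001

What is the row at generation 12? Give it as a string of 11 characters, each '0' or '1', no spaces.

Gen 0: 00011110001
Gen 1 (rule 124): 00010011001
Gen 2 (rule 30): 00111110111
Gen 3 (rule 18): 01000000000
Gen 4 (rule 124): 01100000000
Gen 5 (rule 30): 11010000000
Gen 6 (rule 18): 00001000000
Gen 7 (rule 124): 00001100000
Gen 8 (rule 30): 00011010000
Gen 9 (rule 18): 00100001000
Gen 10 (rule 124): 00110001100
Gen 11 (rule 30): 01101011010
Gen 12 (rule 18): 10000000001

Answer: 10000000001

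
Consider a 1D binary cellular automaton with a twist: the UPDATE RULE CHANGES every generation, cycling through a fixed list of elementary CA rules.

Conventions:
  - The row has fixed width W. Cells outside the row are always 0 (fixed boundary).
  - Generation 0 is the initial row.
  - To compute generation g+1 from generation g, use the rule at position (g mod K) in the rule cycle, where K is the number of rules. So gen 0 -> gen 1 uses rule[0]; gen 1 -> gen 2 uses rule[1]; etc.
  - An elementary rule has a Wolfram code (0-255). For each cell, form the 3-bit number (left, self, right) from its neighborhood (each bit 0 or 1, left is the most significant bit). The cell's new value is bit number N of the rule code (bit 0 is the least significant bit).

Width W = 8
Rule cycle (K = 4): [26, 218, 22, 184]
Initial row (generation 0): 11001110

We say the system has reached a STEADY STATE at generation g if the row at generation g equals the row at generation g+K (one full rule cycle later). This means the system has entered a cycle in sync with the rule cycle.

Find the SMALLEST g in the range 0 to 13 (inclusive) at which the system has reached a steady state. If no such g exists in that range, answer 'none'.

Gen 0: 11001110
Gen 1 (rule 26): 10111001
Gen 2 (rule 218): 00111110
Gen 3 (rule 22): 01000001
Gen 4 (rule 184): 00100000
Gen 5 (rule 26): 01010000
Gen 6 (rule 218): 10001000
Gen 7 (rule 22): 11011100
Gen 8 (rule 184): 10111010
Gen 9 (rule 26): 00100001
Gen 10 (rule 218): 01010010
Gen 11 (rule 22): 11011111
Gen 12 (rule 184): 10111110
Gen 13 (rule 26): 00100001
Gen 14 (rule 218): 01010010
Gen 15 (rule 22): 11011111
Gen 16 (rule 184): 10111110
Gen 17 (rule 26): 00100001

Answer: 9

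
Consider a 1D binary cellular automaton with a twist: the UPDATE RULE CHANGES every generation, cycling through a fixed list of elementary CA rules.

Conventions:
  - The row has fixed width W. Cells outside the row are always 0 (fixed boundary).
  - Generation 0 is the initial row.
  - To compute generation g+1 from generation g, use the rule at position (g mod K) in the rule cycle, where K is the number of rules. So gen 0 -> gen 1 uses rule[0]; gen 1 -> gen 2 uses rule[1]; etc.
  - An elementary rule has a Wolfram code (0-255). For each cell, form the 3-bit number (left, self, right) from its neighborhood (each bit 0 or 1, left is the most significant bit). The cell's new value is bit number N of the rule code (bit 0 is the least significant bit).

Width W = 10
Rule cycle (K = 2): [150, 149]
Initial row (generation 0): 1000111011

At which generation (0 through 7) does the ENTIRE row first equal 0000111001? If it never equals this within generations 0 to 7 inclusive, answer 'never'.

Gen 0: 1000111011
Gen 1 (rule 150): 1101010000
Gen 2 (rule 149): 0001011111
Gen 3 (rule 150): 0011001110
Gen 4 (rule 149): 1000100101
Gen 5 (rule 150): 1101111101
Gen 6 (rule 149): 0000111001
Gen 7 (rule 150): 0001010111

Answer: 6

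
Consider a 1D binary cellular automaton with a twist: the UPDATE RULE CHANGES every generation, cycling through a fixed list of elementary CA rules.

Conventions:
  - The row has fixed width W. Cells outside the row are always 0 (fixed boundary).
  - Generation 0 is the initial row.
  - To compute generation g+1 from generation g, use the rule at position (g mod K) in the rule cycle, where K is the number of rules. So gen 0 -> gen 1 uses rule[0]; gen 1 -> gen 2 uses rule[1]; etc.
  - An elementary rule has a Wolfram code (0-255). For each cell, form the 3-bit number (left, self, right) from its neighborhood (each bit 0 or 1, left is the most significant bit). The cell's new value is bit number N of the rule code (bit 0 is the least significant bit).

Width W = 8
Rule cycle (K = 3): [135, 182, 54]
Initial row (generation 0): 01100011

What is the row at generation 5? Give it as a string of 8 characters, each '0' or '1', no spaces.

Answer: 00101101

Derivation:
Gen 0: 01100011
Gen 1 (rule 135): 10001100
Gen 2 (rule 182): 11010010
Gen 3 (rule 54): 00111111
Gen 4 (rule 135): 11011110
Gen 5 (rule 182): 00101101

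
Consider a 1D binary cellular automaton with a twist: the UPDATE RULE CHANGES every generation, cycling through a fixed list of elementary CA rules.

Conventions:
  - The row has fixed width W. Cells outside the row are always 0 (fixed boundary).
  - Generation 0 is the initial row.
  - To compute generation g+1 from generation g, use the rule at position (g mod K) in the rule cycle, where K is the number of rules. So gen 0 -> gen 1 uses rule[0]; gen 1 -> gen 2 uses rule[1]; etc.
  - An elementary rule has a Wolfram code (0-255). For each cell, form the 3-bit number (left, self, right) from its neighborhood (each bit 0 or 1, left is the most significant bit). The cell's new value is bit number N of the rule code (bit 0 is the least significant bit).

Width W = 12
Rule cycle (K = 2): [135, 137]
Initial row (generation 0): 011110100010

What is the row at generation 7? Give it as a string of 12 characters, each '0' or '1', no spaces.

Gen 0: 011110100010
Gen 1 (rule 135): 101100101110
Gen 2 (rule 137): 001000001100
Gen 3 (rule 135): 111011110001
Gen 4 (rule 137): 110011100100
Gen 5 (rule 135): 000101001101
Gen 6 (rule 137): 110000001000
Gen 7 (rule 135): 000111111011

Answer: 000111111011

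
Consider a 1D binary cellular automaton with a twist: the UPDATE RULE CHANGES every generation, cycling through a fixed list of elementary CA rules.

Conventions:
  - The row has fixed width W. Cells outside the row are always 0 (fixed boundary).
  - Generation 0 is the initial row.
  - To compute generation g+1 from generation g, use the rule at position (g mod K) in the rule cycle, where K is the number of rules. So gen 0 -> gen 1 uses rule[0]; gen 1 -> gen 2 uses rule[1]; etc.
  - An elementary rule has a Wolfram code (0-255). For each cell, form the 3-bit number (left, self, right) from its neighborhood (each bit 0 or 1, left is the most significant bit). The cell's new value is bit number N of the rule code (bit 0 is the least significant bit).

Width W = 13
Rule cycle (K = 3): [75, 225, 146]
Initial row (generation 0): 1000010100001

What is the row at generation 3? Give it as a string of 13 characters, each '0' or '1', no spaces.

Answer: 0110000011001

Derivation:
Gen 0: 1000010100001
Gen 1 (rule 75): 0011100001110
Gen 2 (rule 225): 1001101100110
Gen 3 (rule 146): 0110000011001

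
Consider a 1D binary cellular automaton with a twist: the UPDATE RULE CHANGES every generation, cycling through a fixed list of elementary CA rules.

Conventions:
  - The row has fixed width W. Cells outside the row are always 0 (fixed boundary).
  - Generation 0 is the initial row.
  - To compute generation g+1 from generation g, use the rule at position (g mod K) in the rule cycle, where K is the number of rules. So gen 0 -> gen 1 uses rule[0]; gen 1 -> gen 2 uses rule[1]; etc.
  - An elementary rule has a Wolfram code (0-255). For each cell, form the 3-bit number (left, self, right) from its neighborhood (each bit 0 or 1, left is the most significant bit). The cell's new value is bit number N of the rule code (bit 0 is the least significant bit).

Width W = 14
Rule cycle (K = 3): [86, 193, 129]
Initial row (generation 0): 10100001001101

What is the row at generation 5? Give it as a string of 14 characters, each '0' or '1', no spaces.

Answer: 00100111111000

Derivation:
Gen 0: 10100001001101
Gen 1 (rule 86): 10110011110101
Gen 2 (rule 193): 00010001110000
Gen 3 (rule 129): 11000100100111
Gen 4 (rule 86): 01101111111001
Gen 5 (rule 193): 00100111111000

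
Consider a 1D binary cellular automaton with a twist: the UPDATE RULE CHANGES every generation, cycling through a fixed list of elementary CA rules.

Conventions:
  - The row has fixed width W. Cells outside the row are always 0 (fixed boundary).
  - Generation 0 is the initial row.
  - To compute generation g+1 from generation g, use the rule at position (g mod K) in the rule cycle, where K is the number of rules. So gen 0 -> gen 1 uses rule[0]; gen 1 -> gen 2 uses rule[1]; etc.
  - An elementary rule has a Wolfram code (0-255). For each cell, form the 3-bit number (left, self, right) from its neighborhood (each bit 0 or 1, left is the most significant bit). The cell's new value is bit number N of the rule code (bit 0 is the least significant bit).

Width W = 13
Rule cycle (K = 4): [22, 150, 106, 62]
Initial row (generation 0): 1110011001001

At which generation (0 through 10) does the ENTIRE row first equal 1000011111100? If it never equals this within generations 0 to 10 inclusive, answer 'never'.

Answer: never

Derivation:
Gen 0: 1110011001001
Gen 1 (rule 22): 0001100111111
Gen 2 (rule 150): 0010011011110
Gen 3 (rule 106): 0100111110010
Gen 4 (rule 62): 1111100001111
Gen 5 (rule 22): 0000010010000
Gen 6 (rule 150): 0000111111000
Gen 7 (rule 106): 0001100001000
Gen 8 (rule 62): 0011010011100
Gen 9 (rule 22): 0100011100010
Gen 10 (rule 150): 1110101010111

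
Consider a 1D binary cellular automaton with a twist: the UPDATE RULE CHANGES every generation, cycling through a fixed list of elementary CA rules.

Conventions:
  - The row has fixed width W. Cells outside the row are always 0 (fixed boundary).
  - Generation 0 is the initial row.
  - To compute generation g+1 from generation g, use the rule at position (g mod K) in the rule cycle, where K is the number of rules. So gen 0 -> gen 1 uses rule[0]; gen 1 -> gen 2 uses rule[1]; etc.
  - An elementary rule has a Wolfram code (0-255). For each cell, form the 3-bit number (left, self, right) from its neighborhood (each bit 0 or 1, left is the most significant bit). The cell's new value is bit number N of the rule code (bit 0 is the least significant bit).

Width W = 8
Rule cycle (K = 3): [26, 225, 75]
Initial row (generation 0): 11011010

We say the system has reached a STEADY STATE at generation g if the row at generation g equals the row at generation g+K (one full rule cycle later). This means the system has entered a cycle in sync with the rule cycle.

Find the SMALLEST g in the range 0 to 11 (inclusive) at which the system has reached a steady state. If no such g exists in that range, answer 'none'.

Gen 0: 11011010
Gen 1 (rule 26): 10010001
Gen 2 (rule 225): 00000100
Gen 3 (rule 75): 11111001
Gen 4 (rule 26): 10000110
Gen 5 (rule 225): 00110010
Gen 6 (rule 75): 11110100
Gen 7 (rule 26): 10000010
Gen 8 (rule 225): 00111000
Gen 9 (rule 75): 11101011
Gen 10 (rule 26): 10000010
Gen 11 (rule 225): 00111000
Gen 12 (rule 75): 11101011
Gen 13 (rule 26): 10000010
Gen 14 (rule 225): 00111000

Answer: 7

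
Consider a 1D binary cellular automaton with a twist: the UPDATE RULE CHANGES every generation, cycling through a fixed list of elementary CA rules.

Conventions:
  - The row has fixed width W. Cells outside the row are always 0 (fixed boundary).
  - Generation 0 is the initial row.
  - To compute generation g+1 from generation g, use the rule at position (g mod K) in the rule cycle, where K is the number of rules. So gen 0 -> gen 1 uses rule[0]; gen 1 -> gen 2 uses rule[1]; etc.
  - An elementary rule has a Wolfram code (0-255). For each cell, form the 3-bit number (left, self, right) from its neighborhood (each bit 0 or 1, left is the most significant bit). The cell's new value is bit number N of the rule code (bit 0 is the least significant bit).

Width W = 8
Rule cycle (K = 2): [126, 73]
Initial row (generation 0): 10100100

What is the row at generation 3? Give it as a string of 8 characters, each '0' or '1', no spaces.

Answer: 11000111

Derivation:
Gen 0: 10100100
Gen 1 (rule 126): 11111110
Gen 2 (rule 73): 10000010
Gen 3 (rule 126): 11000111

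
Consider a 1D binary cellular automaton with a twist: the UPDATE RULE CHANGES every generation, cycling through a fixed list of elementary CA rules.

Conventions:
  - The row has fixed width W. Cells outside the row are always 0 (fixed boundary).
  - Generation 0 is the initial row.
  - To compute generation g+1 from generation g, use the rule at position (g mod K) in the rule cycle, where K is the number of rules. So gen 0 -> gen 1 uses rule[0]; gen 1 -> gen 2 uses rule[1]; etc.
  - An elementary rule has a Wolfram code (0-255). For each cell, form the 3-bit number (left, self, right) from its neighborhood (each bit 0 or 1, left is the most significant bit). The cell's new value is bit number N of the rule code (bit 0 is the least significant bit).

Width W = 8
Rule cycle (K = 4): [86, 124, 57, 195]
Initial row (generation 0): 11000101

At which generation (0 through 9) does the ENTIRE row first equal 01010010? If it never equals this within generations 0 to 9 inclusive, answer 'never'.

Answer: never

Derivation:
Gen 0: 11000101
Gen 1 (rule 86): 01101101
Gen 2 (rule 124): 01111111
Gen 3 (rule 57): 01000000
Gen 4 (rule 195): 10011111
Gen 5 (rule 86): 11100001
Gen 6 (rule 124): 10110001
Gen 7 (rule 57): 01101100
Gen 8 (rule 195): 10100101
Gen 9 (rule 86): 10111101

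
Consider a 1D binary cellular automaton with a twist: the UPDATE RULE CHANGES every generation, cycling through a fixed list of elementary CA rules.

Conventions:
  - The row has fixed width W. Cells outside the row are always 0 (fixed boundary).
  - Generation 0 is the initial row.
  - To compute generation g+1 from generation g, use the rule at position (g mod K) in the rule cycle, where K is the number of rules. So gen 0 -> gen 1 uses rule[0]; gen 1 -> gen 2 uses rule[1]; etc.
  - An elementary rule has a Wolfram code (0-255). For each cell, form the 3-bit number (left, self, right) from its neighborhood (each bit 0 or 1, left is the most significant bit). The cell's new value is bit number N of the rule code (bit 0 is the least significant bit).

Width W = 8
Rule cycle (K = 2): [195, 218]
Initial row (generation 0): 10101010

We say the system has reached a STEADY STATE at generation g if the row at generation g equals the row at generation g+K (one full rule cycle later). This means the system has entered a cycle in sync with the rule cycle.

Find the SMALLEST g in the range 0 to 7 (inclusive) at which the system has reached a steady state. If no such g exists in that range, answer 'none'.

Answer: 4

Derivation:
Gen 0: 10101010
Gen 1 (rule 195): 00000000
Gen 2 (rule 218): 00000000
Gen 3 (rule 195): 11111111
Gen 4 (rule 218): 11111111
Gen 5 (rule 195): 01111111
Gen 6 (rule 218): 11111111
Gen 7 (rule 195): 01111111
Gen 8 (rule 218): 11111111
Gen 9 (rule 195): 01111111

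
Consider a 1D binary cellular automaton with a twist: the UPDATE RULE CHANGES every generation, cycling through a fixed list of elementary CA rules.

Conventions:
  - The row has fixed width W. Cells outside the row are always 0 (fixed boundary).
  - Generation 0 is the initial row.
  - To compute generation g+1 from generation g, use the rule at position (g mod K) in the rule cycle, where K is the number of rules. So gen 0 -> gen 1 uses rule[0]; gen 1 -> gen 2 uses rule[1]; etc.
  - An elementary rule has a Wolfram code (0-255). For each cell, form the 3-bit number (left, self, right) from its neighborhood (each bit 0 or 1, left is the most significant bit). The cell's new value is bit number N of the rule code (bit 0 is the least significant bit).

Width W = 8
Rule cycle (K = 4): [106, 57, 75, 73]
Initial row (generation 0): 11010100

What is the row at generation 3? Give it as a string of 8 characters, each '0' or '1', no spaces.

Answer: 00100101

Derivation:
Gen 0: 11010100
Gen 1 (rule 106): 11101000
Gen 2 (rule 57): 10010111
Gen 3 (rule 75): 00100101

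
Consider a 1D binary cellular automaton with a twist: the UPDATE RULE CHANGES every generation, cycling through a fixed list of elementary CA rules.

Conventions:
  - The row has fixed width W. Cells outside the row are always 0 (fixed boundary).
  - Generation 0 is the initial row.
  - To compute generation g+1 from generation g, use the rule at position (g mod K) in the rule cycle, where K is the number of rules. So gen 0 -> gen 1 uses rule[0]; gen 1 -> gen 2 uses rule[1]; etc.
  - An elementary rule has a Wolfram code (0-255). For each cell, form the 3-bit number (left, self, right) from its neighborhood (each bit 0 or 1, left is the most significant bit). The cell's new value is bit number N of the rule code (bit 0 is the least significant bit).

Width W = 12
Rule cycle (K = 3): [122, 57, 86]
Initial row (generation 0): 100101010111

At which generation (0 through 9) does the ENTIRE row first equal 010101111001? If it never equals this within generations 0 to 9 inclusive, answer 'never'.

Gen 0: 100101010111
Gen 1 (rule 122): 011010101101
Gen 2 (rule 57): 010101011010
Gen 3 (rule 86): 110101001011
Gen 4 (rule 122): 111010110111
Gen 5 (rule 57): 100101101100
Gen 6 (rule 86): 111100100110
Gen 7 (rule 122): 100111011111
Gen 8 (rule 57): 010100110000
Gen 9 (rule 86): 110111011000

Answer: never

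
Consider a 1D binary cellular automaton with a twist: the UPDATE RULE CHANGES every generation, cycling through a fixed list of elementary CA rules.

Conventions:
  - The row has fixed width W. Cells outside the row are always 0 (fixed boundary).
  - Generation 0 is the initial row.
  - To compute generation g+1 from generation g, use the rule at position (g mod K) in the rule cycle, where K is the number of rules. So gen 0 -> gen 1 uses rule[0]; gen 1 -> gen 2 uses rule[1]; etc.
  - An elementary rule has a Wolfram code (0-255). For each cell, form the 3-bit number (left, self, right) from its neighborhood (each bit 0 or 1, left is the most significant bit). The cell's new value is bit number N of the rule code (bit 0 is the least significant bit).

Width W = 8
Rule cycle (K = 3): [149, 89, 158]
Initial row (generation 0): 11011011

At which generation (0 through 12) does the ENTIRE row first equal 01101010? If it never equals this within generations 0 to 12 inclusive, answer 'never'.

Answer: never

Derivation:
Gen 0: 11011011
Gen 1 (rule 149): 00000000
Gen 2 (rule 89): 11111111
Gen 3 (rule 158): 11111110
Gen 4 (rule 149): 01111101
Gen 5 (rule 89): 01000100
Gen 6 (rule 158): 11101110
Gen 7 (rule 149): 01000101
Gen 8 (rule 89): 00110000
Gen 9 (rule 158): 01101000
Gen 10 (rule 149): 00001111
Gen 11 (rule 89): 11101001
Gen 12 (rule 158): 11001111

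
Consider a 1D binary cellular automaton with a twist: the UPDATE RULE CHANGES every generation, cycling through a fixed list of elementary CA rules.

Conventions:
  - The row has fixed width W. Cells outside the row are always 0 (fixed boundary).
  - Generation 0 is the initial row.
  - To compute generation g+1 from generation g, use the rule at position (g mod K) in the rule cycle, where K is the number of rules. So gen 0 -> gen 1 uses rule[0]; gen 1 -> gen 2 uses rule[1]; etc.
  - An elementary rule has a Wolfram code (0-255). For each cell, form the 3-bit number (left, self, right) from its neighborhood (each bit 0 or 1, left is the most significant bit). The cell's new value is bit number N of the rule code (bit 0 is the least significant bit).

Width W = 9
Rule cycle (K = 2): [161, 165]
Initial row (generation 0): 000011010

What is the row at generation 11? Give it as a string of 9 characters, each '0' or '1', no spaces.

Gen 0: 000011010
Gen 1 (rule 161): 111000100
Gen 2 (rule 165): 010010101
Gen 3 (rule 161): 000001010
Gen 4 (rule 165): 111101110
Gen 5 (rule 161): 011010100
Gen 6 (rule 165): 000111101
Gen 7 (rule 161): 110011010
Gen 8 (rule 165): 000000110
Gen 9 (rule 161): 111110000
Gen 10 (rule 165): 011100111
Gen 11 (rule 161): 001000010

Answer: 001000010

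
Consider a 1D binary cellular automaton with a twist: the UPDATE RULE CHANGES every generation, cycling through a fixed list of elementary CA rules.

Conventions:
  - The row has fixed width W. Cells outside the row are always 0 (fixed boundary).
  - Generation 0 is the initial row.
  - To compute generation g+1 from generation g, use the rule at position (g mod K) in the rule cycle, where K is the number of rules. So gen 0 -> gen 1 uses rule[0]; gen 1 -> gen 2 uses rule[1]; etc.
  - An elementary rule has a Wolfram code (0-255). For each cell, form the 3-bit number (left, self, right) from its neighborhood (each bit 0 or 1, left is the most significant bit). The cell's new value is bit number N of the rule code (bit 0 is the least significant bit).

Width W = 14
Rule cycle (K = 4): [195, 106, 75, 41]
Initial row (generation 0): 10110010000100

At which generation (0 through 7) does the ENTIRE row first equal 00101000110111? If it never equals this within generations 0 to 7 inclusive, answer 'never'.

Gen 0: 10110010000100
Gen 1 (rule 195): 00010100111001
Gen 2 (rule 106): 00101001101010
Gen 3 (rule 75): 11000011100000
Gen 4 (rule 41): 10011010001111
Gen 5 (rule 195): 00101000110111
Gen 6 (rule 106): 01010001111101
Gen 7 (rule 75): 10000111000100

Answer: 5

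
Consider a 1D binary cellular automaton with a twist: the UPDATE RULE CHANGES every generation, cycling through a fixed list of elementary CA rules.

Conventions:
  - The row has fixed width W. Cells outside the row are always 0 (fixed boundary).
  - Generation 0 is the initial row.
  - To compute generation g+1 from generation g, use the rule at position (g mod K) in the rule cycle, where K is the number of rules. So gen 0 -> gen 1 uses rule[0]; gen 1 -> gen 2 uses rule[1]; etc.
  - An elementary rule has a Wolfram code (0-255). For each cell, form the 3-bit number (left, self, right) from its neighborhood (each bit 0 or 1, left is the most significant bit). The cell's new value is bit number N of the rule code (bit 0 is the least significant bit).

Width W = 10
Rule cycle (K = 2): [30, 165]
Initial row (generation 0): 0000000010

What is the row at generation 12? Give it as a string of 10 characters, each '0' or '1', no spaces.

Answer: 0000111110

Derivation:
Gen 0: 0000000010
Gen 1 (rule 30): 0000000111
Gen 2 (rule 165): 1111110010
Gen 3 (rule 30): 1000001111
Gen 4 (rule 165): 1011100110
Gen 5 (rule 30): 1010011101
Gen 6 (rule 165): 1110001011
Gen 7 (rule 30): 1001011010
Gen 8 (rule 165): 1001100110
Gen 9 (rule 30): 1111011101
Gen 10 (rule 165): 0110101011
Gen 11 (rule 30): 1100101010
Gen 12 (rule 165): 0000111110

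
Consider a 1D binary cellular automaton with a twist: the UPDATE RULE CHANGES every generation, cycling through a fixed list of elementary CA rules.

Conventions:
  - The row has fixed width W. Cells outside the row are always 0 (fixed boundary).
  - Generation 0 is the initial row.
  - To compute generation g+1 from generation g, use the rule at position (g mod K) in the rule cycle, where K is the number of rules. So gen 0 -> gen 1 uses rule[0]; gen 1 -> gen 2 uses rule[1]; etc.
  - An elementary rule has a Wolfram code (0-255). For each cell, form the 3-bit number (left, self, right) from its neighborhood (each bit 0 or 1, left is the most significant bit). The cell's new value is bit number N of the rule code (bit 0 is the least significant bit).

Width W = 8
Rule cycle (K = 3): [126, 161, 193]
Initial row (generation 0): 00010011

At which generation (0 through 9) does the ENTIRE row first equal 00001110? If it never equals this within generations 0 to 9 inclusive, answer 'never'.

Answer: 3

Derivation:
Gen 0: 00010011
Gen 1 (rule 126): 00111111
Gen 2 (rule 161): 10011110
Gen 3 (rule 193): 00001110
Gen 4 (rule 126): 00011011
Gen 5 (rule 161): 11000100
Gen 6 (rule 193): 01010001
Gen 7 (rule 126): 11111011
Gen 8 (rule 161): 01110100
Gen 9 (rule 193): 00110001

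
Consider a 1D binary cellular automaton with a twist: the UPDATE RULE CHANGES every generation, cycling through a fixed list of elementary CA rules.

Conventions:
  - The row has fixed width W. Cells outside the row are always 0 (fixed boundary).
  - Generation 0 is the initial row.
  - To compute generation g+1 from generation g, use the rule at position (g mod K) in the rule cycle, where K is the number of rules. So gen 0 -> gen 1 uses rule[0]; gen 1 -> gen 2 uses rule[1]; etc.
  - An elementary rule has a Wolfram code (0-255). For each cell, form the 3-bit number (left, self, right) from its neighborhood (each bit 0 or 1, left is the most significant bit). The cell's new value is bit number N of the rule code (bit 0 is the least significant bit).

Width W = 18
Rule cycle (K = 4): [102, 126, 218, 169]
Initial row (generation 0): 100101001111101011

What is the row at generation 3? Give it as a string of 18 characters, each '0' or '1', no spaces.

Gen 0: 100101001111101011
Gen 1 (rule 102): 101111010000111101
Gen 2 (rule 126): 111001111001100111
Gen 3 (rule 218): 111111111111111111

Answer: 111111111111111111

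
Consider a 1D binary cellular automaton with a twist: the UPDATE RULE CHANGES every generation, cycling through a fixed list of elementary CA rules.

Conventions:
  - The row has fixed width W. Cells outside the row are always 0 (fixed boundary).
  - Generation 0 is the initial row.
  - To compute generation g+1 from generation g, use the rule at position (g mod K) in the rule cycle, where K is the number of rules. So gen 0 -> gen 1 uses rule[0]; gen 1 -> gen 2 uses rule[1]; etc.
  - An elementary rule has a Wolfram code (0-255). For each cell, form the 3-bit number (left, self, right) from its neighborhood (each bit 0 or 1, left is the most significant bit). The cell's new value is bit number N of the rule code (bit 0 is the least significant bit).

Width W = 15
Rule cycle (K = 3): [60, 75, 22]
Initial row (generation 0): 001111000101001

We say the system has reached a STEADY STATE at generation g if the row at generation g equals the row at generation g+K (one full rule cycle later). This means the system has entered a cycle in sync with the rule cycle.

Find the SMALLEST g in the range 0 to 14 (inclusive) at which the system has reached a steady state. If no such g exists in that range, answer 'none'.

Gen 0: 001111000101001
Gen 1 (rule 60): 001000100111101
Gen 2 (rule 75): 110011001100100
Gen 3 (rule 22): 001100110011110
Gen 4 (rule 60): 001010101010001
Gen 5 (rule 75): 110000000000110
Gen 6 (rule 22): 001000000001001
Gen 7 (rule 60): 001100000001101
Gen 8 (rule 75): 111101111111100
Gen 9 (rule 22): 000000000000010
Gen 10 (rule 60): 000000000000011
Gen 11 (rule 75): 111111111111111
Gen 12 (rule 22): 000000000000000
Gen 13 (rule 60): 000000000000000
Gen 14 (rule 75): 111111111111111
Gen 15 (rule 22): 000000000000000
Gen 16 (rule 60): 000000000000000
Gen 17 (rule 75): 111111111111111

Answer: 11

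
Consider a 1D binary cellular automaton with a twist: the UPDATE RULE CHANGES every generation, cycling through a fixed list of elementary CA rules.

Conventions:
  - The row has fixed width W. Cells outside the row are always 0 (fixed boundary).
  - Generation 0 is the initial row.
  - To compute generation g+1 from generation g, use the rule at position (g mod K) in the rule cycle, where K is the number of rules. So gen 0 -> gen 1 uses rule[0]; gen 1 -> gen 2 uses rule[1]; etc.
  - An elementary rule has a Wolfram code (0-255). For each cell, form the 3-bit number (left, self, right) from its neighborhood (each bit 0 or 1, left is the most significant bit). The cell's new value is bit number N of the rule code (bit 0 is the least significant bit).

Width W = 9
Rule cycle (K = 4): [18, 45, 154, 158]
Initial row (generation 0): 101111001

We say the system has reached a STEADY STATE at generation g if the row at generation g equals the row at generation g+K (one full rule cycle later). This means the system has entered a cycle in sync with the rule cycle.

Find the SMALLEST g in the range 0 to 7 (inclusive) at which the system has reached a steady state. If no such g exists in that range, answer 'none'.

Answer: 5

Derivation:
Gen 0: 101111001
Gen 1 (rule 18): 000000110
Gen 2 (rule 45): 111110100
Gen 3 (rule 154): 111100010
Gen 4 (rule 158): 111010111
Gen 5 (rule 18): 000000000
Gen 6 (rule 45): 111111111
Gen 7 (rule 154): 111111110
Gen 8 (rule 158): 111111101
Gen 9 (rule 18): 000000000
Gen 10 (rule 45): 111111111
Gen 11 (rule 154): 111111110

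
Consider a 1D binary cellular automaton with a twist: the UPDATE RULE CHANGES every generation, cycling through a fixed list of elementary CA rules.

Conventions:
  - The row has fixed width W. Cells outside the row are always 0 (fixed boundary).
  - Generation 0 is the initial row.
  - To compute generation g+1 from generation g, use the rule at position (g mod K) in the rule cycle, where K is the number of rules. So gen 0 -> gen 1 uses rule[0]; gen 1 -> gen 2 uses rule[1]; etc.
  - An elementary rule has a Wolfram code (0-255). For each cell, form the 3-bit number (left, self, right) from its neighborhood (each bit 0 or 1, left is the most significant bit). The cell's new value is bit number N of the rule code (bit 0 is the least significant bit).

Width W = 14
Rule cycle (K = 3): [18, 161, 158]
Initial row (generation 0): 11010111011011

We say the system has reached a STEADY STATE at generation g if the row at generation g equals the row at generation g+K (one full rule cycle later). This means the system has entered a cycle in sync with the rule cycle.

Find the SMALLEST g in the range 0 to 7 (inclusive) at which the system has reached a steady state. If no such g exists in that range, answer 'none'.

Answer: 4

Derivation:
Gen 0: 11010111011011
Gen 1 (rule 18): 00000000000000
Gen 2 (rule 161): 11111111111111
Gen 3 (rule 158): 11111111111110
Gen 4 (rule 18): 00000000000001
Gen 5 (rule 161): 11111111111100
Gen 6 (rule 158): 11111111111010
Gen 7 (rule 18): 00000000000001
Gen 8 (rule 161): 11111111111100
Gen 9 (rule 158): 11111111111010
Gen 10 (rule 18): 00000000000001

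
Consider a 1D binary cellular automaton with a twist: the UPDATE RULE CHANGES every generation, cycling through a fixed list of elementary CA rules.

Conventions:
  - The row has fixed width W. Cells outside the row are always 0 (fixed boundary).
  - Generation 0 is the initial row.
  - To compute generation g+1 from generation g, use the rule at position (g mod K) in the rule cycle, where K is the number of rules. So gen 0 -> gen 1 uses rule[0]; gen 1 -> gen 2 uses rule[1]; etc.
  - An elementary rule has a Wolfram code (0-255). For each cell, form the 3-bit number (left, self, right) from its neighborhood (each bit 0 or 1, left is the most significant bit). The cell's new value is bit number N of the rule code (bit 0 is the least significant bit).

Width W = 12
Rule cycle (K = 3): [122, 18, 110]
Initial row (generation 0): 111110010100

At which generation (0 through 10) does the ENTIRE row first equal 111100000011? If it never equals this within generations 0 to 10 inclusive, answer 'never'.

Answer: 3

Derivation:
Gen 0: 111110010100
Gen 1 (rule 122): 100011101010
Gen 2 (rule 18): 010100000001
Gen 3 (rule 110): 111100000011
Gen 4 (rule 122): 100110000111
Gen 5 (rule 18): 011001001000
Gen 6 (rule 110): 111011011000
Gen 7 (rule 122): 101111111100
Gen 8 (rule 18): 000000000010
Gen 9 (rule 110): 000000000110
Gen 10 (rule 122): 000000001111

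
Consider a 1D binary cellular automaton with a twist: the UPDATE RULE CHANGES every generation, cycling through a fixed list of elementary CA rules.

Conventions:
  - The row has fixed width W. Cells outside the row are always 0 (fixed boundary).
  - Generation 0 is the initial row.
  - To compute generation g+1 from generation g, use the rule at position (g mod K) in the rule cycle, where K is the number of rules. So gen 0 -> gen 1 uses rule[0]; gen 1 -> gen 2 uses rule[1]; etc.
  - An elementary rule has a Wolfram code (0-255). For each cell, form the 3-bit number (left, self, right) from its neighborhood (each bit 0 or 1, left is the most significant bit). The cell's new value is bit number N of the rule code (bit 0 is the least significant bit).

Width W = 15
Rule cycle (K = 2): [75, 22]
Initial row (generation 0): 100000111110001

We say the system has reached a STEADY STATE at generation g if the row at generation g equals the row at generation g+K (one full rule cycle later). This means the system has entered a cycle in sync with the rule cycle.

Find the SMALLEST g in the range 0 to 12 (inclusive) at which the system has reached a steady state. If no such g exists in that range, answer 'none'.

Answer: 12

Derivation:
Gen 0: 100000111110001
Gen 1 (rule 75): 001111100010110
Gen 2 (rule 22): 010000010110001
Gen 3 (rule 75): 100111100110110
Gen 4 (rule 22): 111000011000001
Gen 5 (rule 75): 101011111011110
Gen 6 (rule 22): 101000000000001
Gen 7 (rule 75): 000011111111110
Gen 8 (rule 22): 000100000000001
Gen 9 (rule 75): 111001111111110
Gen 10 (rule 22): 000110000000001
Gen 11 (rule 75): 111110111111110
Gen 12 (rule 22): 000000000000001
Gen 13 (rule 75): 111111111111110
Gen 14 (rule 22): 000000000000001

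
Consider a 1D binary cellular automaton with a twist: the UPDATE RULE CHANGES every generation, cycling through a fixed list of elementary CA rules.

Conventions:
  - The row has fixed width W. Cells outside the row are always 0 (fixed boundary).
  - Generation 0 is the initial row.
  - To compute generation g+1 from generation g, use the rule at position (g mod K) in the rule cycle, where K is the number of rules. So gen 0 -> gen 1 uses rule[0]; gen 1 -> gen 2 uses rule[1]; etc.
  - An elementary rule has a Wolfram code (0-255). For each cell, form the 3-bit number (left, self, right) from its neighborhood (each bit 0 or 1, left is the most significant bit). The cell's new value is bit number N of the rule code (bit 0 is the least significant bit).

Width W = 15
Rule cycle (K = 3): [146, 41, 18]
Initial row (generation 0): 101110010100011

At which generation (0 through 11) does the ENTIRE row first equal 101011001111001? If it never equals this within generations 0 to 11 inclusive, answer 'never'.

Answer: never

Derivation:
Gen 0: 101110010100011
Gen 1 (rule 146): 000101100010100
Gen 2 (rule 41): 110011001001001
Gen 3 (rule 18): 001100110110110
Gen 4 (rule 146): 010011000000001
Gen 5 (rule 41): 000010011111100
Gen 6 (rule 18): 000101100000010
Gen 7 (rule 146): 001000010000101
Gen 8 (rule 41): 100011000110010
Gen 9 (rule 18): 010100101001101
Gen 10 (rule 146): 100011000110000
Gen 11 (rule 41): 001010010100111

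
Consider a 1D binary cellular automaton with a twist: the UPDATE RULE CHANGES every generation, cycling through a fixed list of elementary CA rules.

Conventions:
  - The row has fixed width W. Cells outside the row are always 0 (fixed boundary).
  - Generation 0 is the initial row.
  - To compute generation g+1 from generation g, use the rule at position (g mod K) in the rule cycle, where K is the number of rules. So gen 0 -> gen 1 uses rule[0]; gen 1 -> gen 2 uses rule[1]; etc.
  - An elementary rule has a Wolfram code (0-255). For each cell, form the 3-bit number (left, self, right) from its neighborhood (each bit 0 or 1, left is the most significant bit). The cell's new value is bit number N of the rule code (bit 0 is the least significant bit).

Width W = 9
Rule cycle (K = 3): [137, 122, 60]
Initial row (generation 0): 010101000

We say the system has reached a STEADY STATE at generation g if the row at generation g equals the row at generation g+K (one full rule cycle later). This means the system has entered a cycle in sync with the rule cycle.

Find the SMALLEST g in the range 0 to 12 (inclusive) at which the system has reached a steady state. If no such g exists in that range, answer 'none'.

Gen 0: 010101000
Gen 1 (rule 137): 000000011
Gen 2 (rule 122): 000000111
Gen 3 (rule 60): 000000100
Gen 4 (rule 137): 111110001
Gen 5 (rule 122): 100011010
Gen 6 (rule 60): 110010111
Gen 7 (rule 137): 100000110
Gen 8 (rule 122): 010001111
Gen 9 (rule 60): 011001000
Gen 10 (rule 137): 010000011
Gen 11 (rule 122): 101000111
Gen 12 (rule 60): 111100100
Gen 13 (rule 137): 111000001
Gen 14 (rule 122): 101100010
Gen 15 (rule 60): 111010011

Answer: none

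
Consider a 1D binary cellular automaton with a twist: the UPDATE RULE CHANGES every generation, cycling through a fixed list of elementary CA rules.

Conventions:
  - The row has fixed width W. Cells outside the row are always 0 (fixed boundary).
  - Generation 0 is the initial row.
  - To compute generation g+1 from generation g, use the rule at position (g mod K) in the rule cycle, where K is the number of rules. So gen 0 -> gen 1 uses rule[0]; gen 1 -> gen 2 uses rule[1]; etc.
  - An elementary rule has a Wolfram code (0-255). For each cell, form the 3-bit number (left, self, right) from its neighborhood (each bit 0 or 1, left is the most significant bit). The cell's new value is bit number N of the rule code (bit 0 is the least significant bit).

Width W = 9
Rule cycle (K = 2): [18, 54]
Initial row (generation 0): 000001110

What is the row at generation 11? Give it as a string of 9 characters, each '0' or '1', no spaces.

Answer: 001000000

Derivation:
Gen 0: 000001110
Gen 1 (rule 18): 000010001
Gen 2 (rule 54): 000111011
Gen 3 (rule 18): 001000000
Gen 4 (rule 54): 011100000
Gen 5 (rule 18): 100010000
Gen 6 (rule 54): 110111000
Gen 7 (rule 18): 000000100
Gen 8 (rule 54): 000001110
Gen 9 (rule 18): 000010001
Gen 10 (rule 54): 000111011
Gen 11 (rule 18): 001000000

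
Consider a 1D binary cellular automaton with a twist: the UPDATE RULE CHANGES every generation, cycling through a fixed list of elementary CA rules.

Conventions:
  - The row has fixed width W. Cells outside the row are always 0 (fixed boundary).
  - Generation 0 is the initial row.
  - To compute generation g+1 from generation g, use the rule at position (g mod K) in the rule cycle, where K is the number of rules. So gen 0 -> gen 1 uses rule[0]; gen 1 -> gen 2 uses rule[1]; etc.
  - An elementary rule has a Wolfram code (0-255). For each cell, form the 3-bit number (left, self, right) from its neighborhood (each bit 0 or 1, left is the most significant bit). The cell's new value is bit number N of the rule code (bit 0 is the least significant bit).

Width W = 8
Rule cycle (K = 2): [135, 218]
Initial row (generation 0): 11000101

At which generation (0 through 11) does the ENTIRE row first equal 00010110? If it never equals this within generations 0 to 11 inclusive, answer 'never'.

Answer: never

Derivation:
Gen 0: 11000101
Gen 1 (rule 135): 00011101
Gen 2 (rule 218): 00111100
Gen 3 (rule 135): 11011001
Gen 4 (rule 218): 11011110
Gen 5 (rule 135): 00001100
Gen 6 (rule 218): 00011110
Gen 7 (rule 135): 11101100
Gen 8 (rule 218): 11101110
Gen 9 (rule 135): 01000100
Gen 10 (rule 218): 10101010
Gen 11 (rule 135): 10101010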